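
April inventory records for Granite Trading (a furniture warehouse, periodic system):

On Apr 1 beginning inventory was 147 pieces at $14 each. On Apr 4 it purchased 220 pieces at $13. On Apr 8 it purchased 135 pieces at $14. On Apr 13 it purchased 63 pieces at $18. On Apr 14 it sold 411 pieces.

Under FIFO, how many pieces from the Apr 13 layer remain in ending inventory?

63

Apr 14, 411 sold [FIFO — oldest first]: 147 @ $14 + 220 @ $13 + 44 @ $14 = $5,534
Ending inventory: 91 @ $14 + 63 @ $18 = $2,408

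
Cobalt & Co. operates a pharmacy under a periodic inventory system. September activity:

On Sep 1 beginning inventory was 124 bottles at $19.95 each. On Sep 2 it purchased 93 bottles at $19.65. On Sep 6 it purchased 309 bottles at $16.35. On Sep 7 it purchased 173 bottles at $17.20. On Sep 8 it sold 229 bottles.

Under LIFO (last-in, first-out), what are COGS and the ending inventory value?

Sep 8, 229 sold [LIFO — newest first]: 173 @ $17.20 + 56 @ $16.35 = $3,891.20
Ending inventory: 124 @ $19.95 + 93 @ $19.65 + 253 @ $16.35 = $8,437.80

COGS = $3,891.20; ending inventory = $8,437.80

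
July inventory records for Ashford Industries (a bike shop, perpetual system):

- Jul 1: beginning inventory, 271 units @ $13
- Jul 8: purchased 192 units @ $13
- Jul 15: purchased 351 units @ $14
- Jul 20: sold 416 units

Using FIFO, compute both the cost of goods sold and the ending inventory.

COGS = $5,408; ending inventory = $5,525

Jul 20, 416 sold [FIFO — oldest first]: 271 @ $13 + 145 @ $13 = $5,408
Ending inventory: 47 @ $13 + 351 @ $14 = $5,525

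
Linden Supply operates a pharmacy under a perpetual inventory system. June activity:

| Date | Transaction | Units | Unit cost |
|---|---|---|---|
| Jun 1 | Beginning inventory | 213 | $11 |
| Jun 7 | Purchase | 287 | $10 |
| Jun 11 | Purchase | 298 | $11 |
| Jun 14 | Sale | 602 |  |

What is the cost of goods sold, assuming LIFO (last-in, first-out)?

Jun 14, 602 sold [LIFO — newest first]: 298 @ $11 + 287 @ $10 + 17 @ $11 = $6,335
Ending inventory: 196 @ $11 = $2,156

COGS = $6,335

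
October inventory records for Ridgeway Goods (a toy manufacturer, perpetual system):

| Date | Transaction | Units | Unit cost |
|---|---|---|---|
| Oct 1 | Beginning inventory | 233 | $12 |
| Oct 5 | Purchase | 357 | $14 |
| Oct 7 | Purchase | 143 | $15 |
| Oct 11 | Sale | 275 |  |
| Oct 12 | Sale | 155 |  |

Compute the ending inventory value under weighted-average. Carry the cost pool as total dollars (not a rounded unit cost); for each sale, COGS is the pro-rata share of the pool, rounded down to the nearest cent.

After Oct 1: 233 on hand, pool $2,796.00 (≈ $12.0000 each)
After Oct 5: 590 on hand, pool $7,794.00 (≈ $13.2102 each)
After Oct 7: 733 on hand, pool $9,939.00 (≈ $13.5593 each)
Oct 11, sell 275: 275/733 × $9,939.00 → $3,728.81
Oct 12, sell 155: 155/458 × $6,210.19 → $2,101.70
Total COGS = $3,728.81 + $2,101.70 = $5,830.51
Ending inventory (cost pool remaining) = $4,108.49

Ending inventory = $4,108.49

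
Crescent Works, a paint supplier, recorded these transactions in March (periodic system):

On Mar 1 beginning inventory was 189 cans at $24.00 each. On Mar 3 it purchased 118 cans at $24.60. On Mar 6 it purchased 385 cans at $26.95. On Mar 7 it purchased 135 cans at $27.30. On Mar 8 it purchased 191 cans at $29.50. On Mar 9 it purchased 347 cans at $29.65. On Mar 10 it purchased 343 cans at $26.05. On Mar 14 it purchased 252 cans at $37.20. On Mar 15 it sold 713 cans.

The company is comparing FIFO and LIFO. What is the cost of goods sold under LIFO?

COGS = $21,808.25

FIFO COGS: 189 @ $24.00 + 118 @ $24.60 + 385 @ $26.95 + 21 @ $27.30 = $18,387.85
LIFO COGS: 252 @ $37.20 + 343 @ $26.05 + 118 @ $29.65 = $21,808.25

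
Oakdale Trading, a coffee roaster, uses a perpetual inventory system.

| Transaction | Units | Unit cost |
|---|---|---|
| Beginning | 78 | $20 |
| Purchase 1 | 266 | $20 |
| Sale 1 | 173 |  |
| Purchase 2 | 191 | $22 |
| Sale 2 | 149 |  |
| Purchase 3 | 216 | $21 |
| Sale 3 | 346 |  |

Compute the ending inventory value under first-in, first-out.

Sale 1 (173) [FIFO — oldest first]: 78 @ $20 + 95 @ $20 = $3,460
Sale 2 (149) [FIFO — oldest first]: 149 @ $20 = $2,980
Sale 3 (346) [FIFO — oldest first]: 22 @ $20 + 191 @ $22 + 133 @ $21 = $7,435
Total COGS = $3,460 + $2,980 + $7,435 = $13,875
Ending inventory: 83 @ $21 = $1,743
Check: goods available $15,618 = COGS $13,875 + ending $1,743

Ending inventory = $1,743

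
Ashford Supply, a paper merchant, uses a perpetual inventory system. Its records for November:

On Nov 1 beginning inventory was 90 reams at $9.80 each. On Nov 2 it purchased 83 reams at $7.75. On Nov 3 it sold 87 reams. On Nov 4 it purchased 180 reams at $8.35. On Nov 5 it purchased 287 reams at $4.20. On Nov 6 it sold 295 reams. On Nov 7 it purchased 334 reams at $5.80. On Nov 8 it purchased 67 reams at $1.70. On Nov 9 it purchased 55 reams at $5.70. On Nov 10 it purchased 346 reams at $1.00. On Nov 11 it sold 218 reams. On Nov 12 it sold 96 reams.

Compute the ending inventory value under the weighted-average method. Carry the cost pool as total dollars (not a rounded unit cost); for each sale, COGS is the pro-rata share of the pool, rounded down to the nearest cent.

Ending inventory = $3,045.90

After Nov 1: 90 on hand, pool $882.00 (≈ $9.8000 each)
After Nov 2: 173 on hand, pool $1,525.25 (≈ $8.8165 each)
Nov 3, sell 87: 87/173 × $1,525.25 → $767.03
After Nov 4: 266 on hand, pool $2,261.22 (≈ $8.5008 each)
After Nov 5: 553 on hand, pool $3,466.62 (≈ $6.2688 each)
Nov 6, sell 295: 295/553 × $3,466.62 → $1,849.28
After Nov 7: 592 on hand, pool $3,554.54 (≈ $6.0043 each)
After Nov 8: 659 on hand, pool $3,668.44 (≈ $5.5667 each)
After Nov 9: 714 on hand, pool $3,981.94 (≈ $5.5769 each)
After Nov 10: 1060 on hand, pool $4,327.94 (≈ $4.0830 each)
Nov 11, sell 218: 218/1060 × $4,327.94 → $890.08
Nov 12, sell 96: 96/842 × $3,437.86 → $391.96
Total COGS = $767.03 + $1,849.28 + $890.08 + $391.96 = $3,898.35
Ending inventory (cost pool remaining) = $3,045.90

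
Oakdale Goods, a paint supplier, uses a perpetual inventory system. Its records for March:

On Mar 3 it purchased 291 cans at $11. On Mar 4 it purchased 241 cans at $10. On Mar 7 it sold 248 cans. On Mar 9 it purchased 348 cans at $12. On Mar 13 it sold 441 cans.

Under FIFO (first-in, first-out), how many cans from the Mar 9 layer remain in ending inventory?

Mar 7, 248 sold [FIFO — oldest first]: 248 @ $11 = $2,728
Mar 13, 441 sold [FIFO — oldest first]: 43 @ $11 + 241 @ $10 + 157 @ $12 = $4,767
Total COGS = $2,728 + $4,767 = $7,495
Ending inventory: 191 @ $12 = $2,292

191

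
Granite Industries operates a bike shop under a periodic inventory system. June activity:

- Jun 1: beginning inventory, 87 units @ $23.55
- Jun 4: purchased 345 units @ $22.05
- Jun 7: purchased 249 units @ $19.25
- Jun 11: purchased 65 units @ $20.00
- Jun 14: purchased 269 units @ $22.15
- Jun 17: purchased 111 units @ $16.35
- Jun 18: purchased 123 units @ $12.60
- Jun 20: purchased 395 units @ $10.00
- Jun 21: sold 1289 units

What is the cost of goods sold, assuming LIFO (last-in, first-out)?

COGS = $21,064.10

Jun 21, 1289 sold [LIFO — newest first]: 395 @ $10.00 + 123 @ $12.60 + 111 @ $16.35 + 269 @ $22.15 + 65 @ $20.00 + 249 @ $19.25 + 77 @ $22.05 = $21,064.10
Ending inventory: 87 @ $23.55 + 268 @ $22.05 = $7,958.25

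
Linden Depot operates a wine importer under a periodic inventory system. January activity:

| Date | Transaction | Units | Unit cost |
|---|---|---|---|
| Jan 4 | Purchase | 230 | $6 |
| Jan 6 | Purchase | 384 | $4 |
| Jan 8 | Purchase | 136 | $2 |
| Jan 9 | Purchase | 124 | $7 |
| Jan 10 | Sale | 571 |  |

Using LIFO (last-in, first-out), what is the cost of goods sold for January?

Jan 10, 571 sold [LIFO — newest first]: 124 @ $7 + 136 @ $2 + 311 @ $4 = $2,384
Ending inventory: 230 @ $6 + 73 @ $4 = $1,672

COGS = $2,384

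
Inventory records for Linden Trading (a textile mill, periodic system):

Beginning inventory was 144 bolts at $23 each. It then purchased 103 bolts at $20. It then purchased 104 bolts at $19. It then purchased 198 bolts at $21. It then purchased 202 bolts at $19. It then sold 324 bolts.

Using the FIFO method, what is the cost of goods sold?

Sale 1 (324) [FIFO — oldest first]: 144 @ $23 + 103 @ $20 + 77 @ $19 = $6,835
Ending inventory: 27 @ $19 + 198 @ $21 + 202 @ $19 = $8,509

COGS = $6,835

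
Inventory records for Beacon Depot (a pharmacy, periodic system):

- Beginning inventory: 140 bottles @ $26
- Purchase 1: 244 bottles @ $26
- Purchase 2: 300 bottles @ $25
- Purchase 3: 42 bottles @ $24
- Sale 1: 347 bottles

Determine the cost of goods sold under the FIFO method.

Sale 1 (347) [FIFO — oldest first]: 140 @ $26 + 207 @ $26 = $9,022
Ending inventory: 37 @ $26 + 300 @ $25 + 42 @ $24 = $9,470

COGS = $9,022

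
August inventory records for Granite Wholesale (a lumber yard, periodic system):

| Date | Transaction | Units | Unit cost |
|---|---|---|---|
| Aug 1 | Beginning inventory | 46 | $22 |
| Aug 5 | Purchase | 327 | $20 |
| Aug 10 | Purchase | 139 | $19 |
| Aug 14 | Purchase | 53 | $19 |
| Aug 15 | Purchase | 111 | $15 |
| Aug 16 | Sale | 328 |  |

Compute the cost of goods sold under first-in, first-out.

COGS = $6,652

Aug 16, 328 sold [FIFO — oldest first]: 46 @ $22 + 282 @ $20 = $6,652
Ending inventory: 45 @ $20 + 139 @ $19 + 53 @ $19 + 111 @ $15 = $6,213
Check: goods available $12,865 = COGS $6,652 + ending $6,213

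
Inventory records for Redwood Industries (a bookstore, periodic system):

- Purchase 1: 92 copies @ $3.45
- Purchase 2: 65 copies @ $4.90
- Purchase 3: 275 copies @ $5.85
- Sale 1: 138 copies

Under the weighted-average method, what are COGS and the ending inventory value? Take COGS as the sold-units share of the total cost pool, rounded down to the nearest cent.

COGS = $717.04; ending inventory = $1,527.61

Sale 1, sell 138: 138/432 × $2,244.65 → $717.04
Ending inventory (cost pool remaining) = $1,527.61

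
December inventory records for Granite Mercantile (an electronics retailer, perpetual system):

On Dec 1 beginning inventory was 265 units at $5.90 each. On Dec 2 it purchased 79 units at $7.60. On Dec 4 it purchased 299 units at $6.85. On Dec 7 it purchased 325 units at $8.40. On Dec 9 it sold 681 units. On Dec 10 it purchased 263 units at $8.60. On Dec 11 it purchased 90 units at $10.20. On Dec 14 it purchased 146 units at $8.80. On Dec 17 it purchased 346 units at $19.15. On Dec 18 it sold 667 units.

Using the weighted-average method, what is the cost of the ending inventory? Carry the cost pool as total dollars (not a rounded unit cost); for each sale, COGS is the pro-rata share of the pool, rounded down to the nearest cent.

Ending inventory = $5,401.21

After Dec 1: 265 on hand, pool $1,563.50 (≈ $5.9000 each)
After Dec 2: 344 on hand, pool $2,163.90 (≈ $6.2904 each)
After Dec 4: 643 on hand, pool $4,212.05 (≈ $6.5506 each)
After Dec 7: 968 on hand, pool $6,942.05 (≈ $7.1715 each)
Dec 9, sell 681: 681/968 × $6,942.05 → $4,883.81
After Dec 10: 550 on hand, pool $4,320.04 (≈ $7.8546 each)
After Dec 11: 640 on hand, pool $5,238.04 (≈ $8.1844 each)
After Dec 14: 786 on hand, pool $6,522.84 (≈ $8.2988 each)
After Dec 17: 1132 on hand, pool $13,148.74 (≈ $11.6155 each)
Dec 18, sell 667: 667/1132 × $13,148.74 → $7,747.53
Total COGS = $4,883.81 + $7,747.53 = $12,631.34
Ending inventory (cost pool remaining) = $5,401.21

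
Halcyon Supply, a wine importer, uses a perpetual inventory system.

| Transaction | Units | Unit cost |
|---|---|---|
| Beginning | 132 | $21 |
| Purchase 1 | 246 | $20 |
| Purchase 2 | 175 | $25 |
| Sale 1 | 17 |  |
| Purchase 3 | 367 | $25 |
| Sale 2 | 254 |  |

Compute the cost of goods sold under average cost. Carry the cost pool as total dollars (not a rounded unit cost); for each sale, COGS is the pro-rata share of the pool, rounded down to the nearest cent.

After Beginning: 132 on hand, pool $2,772.00 (≈ $21.0000 each)
After Purchase 1: 378 on hand, pool $7,692.00 (≈ $20.3492 each)
After Purchase 2: 553 on hand, pool $12,067.00 (≈ $21.8210 each)
Sale 1, sell 17: 17/553 × $12,067.00 → $370.95
After Purchase 3: 903 on hand, pool $20,871.05 (≈ $23.1130 each)
Sale 2, sell 254: 254/903 × $20,871.05 → $5,870.70
Total COGS = $370.95 + $5,870.70 = $6,241.65
Ending inventory (cost pool remaining) = $15,000.35

COGS = $6,241.65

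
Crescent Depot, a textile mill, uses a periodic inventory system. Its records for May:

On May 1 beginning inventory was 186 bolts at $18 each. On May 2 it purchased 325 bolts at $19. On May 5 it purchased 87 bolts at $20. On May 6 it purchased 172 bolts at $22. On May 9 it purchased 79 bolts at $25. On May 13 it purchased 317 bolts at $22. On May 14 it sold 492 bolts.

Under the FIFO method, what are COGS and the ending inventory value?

COGS = $9,162; ending inventory = $14,834

May 14, 492 sold [FIFO — oldest first]: 186 @ $18 + 306 @ $19 = $9,162
Ending inventory: 19 @ $19 + 87 @ $20 + 172 @ $22 + 79 @ $25 + 317 @ $22 = $14,834
Check: goods available $23,996 = COGS $9,162 + ending $14,834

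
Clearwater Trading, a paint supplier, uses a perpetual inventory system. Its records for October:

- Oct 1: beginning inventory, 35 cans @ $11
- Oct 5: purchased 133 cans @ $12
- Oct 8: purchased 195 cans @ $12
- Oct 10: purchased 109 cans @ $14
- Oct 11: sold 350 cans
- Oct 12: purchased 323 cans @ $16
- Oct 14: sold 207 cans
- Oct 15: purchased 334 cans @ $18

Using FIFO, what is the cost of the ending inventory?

Oct 11, 350 sold [FIFO — oldest first]: 35 @ $11 + 133 @ $12 + 182 @ $12 = $4,165
Oct 14, 207 sold [FIFO — oldest first]: 13 @ $12 + 109 @ $14 + 85 @ $16 = $3,042
Total COGS = $4,165 + $3,042 = $7,207
Ending inventory: 238 @ $16 + 334 @ $18 = $9,820
Check: goods available $17,027 = COGS $7,207 + ending $9,820

Ending inventory = $9,820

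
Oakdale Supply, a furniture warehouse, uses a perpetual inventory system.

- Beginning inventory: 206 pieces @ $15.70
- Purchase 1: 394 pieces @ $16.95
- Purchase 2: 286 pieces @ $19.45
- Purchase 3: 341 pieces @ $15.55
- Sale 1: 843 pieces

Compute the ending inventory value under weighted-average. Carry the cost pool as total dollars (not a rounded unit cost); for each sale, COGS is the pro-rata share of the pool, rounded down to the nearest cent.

After Beginning: 206 on hand, pool $3,234.20 (≈ $15.7000 each)
After Purchase 1: 600 on hand, pool $9,912.50 (≈ $16.5208 each)
After Purchase 2: 886 on hand, pool $15,475.20 (≈ $17.4664 each)
After Purchase 3: 1227 on hand, pool $20,777.75 (≈ $16.9338 each)
Sale 1, sell 843: 843/1227 × $20,777.75 → $14,275.17
Ending inventory (cost pool remaining) = $6,502.58

Ending inventory = $6,502.58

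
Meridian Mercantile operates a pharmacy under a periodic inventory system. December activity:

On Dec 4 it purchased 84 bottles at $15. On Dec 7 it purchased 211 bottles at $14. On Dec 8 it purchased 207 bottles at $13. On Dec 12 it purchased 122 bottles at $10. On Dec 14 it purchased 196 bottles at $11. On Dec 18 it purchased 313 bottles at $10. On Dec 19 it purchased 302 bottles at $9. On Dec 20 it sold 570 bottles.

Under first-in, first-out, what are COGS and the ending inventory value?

COGS = $7,585; ending inventory = $8,544

Dec 20, 570 sold [FIFO — oldest first]: 84 @ $15 + 211 @ $14 + 207 @ $13 + 68 @ $10 = $7,585
Ending inventory: 54 @ $10 + 196 @ $11 + 313 @ $10 + 302 @ $9 = $8,544
Check: goods available $16,129 = COGS $7,585 + ending $8,544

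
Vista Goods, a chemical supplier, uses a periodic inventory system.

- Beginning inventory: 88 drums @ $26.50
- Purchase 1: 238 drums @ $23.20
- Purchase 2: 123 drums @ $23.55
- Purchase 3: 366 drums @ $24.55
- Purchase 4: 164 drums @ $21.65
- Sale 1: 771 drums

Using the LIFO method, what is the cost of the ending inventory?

Sale 1 (771) [LIFO — newest first]: 164 @ $21.65 + 366 @ $24.55 + 123 @ $23.55 + 118 @ $23.20 = $18,170.15
Ending inventory: 88 @ $26.50 + 120 @ $23.20 = $5,116.00
Check: goods available $23,286.15 = COGS $18,170.15 + ending $5,116.00

Ending inventory = $5,116.00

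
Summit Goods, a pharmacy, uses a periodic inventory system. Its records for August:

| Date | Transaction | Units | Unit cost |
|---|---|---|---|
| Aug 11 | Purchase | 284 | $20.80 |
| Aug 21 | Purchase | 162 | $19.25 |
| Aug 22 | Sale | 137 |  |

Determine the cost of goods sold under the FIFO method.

COGS = $2,849.60

Aug 22, 137 sold [FIFO — oldest first]: 137 @ $20.80 = $2,849.60
Ending inventory: 147 @ $20.80 + 162 @ $19.25 = $6,176.10
Check: goods available $9,025.70 = COGS $2,849.60 + ending $6,176.10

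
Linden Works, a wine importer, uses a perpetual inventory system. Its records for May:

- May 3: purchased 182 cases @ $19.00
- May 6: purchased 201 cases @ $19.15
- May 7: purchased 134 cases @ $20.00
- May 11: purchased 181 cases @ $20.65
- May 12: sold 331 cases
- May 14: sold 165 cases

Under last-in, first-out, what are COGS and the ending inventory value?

COGS = $9,883.80; ending inventory = $3,841.00

May 12, 331 sold [LIFO — newest first]: 181 @ $20.65 + 134 @ $20.00 + 16 @ $19.15 = $6,724.05
May 14, 165 sold [LIFO — newest first]: 165 @ $19.15 = $3,159.75
Total COGS = $6,724.05 + $3,159.75 = $9,883.80
Ending inventory: 182 @ $19.00 + 20 @ $19.15 = $3,841.00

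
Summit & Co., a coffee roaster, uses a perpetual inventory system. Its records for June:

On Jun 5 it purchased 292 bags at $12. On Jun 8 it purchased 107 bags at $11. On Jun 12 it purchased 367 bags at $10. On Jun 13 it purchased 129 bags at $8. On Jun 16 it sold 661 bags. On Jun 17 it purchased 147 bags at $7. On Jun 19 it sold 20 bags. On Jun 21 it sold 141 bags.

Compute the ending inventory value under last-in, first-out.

Ending inventory = $2,640

Jun 16, 661 sold [LIFO — newest first]: 129 @ $8 + 367 @ $10 + 107 @ $11 + 58 @ $12 = $6,575
Jun 19, 20 sold [LIFO — newest first]: 20 @ $7 = $140
Jun 21, 141 sold [LIFO — newest first]: 127 @ $7 + 14 @ $12 = $1,057
Total COGS = $6,575 + $140 + $1,057 = $7,772
Ending inventory: 220 @ $12 = $2,640
Check: goods available $10,412 = COGS $7,772 + ending $2,640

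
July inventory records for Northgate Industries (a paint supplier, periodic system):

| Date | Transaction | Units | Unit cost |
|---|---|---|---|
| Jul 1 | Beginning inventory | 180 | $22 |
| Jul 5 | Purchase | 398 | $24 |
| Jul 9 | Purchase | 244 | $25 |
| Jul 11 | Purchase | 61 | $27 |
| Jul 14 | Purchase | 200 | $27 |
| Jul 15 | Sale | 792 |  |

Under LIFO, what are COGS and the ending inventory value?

COGS = $20,035; ending inventory = $6,624

Jul 15, 792 sold [LIFO — newest first]: 200 @ $27 + 61 @ $27 + 244 @ $25 + 287 @ $24 = $20,035
Ending inventory: 180 @ $22 + 111 @ $24 = $6,624
Check: goods available $26,659 = COGS $20,035 + ending $6,624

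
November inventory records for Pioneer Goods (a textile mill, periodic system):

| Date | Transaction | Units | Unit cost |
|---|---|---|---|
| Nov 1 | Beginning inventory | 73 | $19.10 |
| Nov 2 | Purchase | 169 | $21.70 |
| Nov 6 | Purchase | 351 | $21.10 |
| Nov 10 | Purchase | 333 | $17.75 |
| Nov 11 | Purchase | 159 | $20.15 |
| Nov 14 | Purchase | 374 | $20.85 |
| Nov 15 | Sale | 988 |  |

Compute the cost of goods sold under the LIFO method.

COGS = $19,486.70

Nov 15, 988 sold [LIFO — newest first]: 374 @ $20.85 + 159 @ $20.15 + 333 @ $17.75 + 122 @ $21.10 = $19,486.70
Ending inventory: 73 @ $19.10 + 169 @ $21.70 + 229 @ $21.10 = $9,893.50
Check: goods available $29,380.20 = COGS $19,486.70 + ending $9,893.50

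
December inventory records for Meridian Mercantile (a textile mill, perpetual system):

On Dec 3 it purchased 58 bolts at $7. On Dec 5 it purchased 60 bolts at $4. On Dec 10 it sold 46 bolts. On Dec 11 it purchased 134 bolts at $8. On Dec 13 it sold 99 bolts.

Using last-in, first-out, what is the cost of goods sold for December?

Dec 10, 46 sold [LIFO — newest first]: 46 @ $4 = $184
Dec 13, 99 sold [LIFO — newest first]: 99 @ $8 = $792
Total COGS = $184 + $792 = $976
Ending inventory: 58 @ $7 + 14 @ $4 + 35 @ $8 = $742

COGS = $976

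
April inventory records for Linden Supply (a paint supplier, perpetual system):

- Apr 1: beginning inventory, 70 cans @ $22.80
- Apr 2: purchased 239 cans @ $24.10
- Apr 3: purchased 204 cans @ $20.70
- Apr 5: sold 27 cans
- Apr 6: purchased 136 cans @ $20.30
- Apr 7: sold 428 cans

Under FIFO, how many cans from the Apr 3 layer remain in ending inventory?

58

Apr 5, 27 sold [FIFO — oldest first]: 27 @ $22.80 = $615.60
Apr 7, 428 sold [FIFO — oldest first]: 43 @ $22.80 + 239 @ $24.10 + 146 @ $20.70 = $9,762.50
Total COGS = $615.60 + $9,762.50 = $10,378.10
Ending inventory: 58 @ $20.70 + 136 @ $20.30 = $3,961.40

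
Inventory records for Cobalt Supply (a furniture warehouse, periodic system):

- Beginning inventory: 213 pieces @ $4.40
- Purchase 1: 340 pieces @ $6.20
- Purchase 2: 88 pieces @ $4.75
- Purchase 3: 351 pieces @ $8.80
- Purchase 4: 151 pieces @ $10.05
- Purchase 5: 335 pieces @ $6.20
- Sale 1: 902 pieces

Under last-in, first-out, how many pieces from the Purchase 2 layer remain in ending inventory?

23

Sale 1 (902) [LIFO — newest first]: 335 @ $6.20 + 151 @ $10.05 + 351 @ $8.80 + 65 @ $4.75 = $6,992.10
Ending inventory: 213 @ $4.40 + 340 @ $6.20 + 23 @ $4.75 = $3,154.45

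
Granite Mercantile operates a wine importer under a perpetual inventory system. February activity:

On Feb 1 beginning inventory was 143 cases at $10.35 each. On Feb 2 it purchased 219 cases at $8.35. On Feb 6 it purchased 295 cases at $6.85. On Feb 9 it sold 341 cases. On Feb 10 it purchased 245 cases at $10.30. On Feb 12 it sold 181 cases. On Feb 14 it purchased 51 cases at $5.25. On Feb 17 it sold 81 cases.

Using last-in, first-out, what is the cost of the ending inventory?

Ending inventory = $3,274.80

Feb 9, 341 sold [LIFO — newest first]: 295 @ $6.85 + 46 @ $8.35 = $2,404.85
Feb 12, 181 sold [LIFO — newest first]: 181 @ $10.30 = $1,864.30
Feb 17, 81 sold [LIFO — newest first]: 51 @ $5.25 + 30 @ $10.30 = $576.75
Total COGS = $2,404.85 + $1,864.30 + $576.75 = $4,845.90
Ending inventory: 143 @ $10.35 + 173 @ $8.35 + 34 @ $10.30 = $3,274.80
Check: goods available $8,120.70 = COGS $4,845.90 + ending $3,274.80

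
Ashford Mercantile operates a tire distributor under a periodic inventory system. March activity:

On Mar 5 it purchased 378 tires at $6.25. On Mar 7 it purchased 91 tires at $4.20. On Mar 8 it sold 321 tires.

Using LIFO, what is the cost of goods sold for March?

COGS = $1,819.70

Mar 8, 321 sold [LIFO — newest first]: 91 @ $4.20 + 230 @ $6.25 = $1,819.70
Ending inventory: 148 @ $6.25 = $925.00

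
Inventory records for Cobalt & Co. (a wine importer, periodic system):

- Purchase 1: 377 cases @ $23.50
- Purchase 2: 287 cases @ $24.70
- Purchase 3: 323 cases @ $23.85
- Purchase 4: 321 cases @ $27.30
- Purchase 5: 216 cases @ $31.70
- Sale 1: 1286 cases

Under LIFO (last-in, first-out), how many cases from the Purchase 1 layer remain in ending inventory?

238

Sale 1 (1286) [LIFO — newest first]: 216 @ $31.70 + 321 @ $27.30 + 323 @ $23.85 + 287 @ $24.70 + 139 @ $23.50 = $33,669.45
Ending inventory: 238 @ $23.50 = $5,593.00
Check: goods available $39,262.45 = COGS $33,669.45 + ending $5,593.00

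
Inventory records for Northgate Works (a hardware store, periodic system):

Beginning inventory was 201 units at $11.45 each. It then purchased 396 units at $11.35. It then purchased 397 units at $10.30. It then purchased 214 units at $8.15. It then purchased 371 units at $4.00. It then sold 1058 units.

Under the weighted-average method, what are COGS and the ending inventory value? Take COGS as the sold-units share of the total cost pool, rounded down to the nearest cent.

COGS = $9,456.50; ending inventory = $4,656.75

Sale 1, sell 1058: 1058/1579 × $14,113.25 → $9,456.50
Ending inventory (cost pool remaining) = $4,656.75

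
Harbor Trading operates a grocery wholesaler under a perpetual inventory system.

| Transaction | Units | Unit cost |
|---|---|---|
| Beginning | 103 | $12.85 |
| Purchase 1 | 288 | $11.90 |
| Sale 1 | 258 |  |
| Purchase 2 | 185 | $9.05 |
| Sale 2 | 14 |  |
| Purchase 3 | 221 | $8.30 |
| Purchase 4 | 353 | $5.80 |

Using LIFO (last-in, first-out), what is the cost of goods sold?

COGS = $3,196.90

Sale 1 (258) [LIFO — newest first]: 258 @ $11.90 = $3,070.20
Sale 2 (14) [LIFO — newest first]: 14 @ $9.05 = $126.70
Total COGS = $3,070.20 + $126.70 = $3,196.90
Ending inventory: 103 @ $12.85 + 30 @ $11.90 + 171 @ $9.05 + 221 @ $8.30 + 353 @ $5.80 = $7,109.80
Check: goods available $10,306.70 = COGS $3,196.90 + ending $7,109.80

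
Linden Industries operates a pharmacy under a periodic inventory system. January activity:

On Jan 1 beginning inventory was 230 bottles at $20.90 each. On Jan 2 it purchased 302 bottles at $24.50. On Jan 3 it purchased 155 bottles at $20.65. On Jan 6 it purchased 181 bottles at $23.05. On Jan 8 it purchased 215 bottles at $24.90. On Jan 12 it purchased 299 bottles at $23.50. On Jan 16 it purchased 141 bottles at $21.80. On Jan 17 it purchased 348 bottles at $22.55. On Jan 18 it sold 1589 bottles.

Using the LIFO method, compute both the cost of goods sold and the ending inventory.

COGS = $36,799.00; ending inventory = $6,081.00

Jan 18, 1589 sold [LIFO — newest first]: 348 @ $22.55 + 141 @ $21.80 + 299 @ $23.50 + 215 @ $24.90 + 181 @ $23.05 + 155 @ $20.65 + 250 @ $24.50 = $36,799.00
Ending inventory: 230 @ $20.90 + 52 @ $24.50 = $6,081.00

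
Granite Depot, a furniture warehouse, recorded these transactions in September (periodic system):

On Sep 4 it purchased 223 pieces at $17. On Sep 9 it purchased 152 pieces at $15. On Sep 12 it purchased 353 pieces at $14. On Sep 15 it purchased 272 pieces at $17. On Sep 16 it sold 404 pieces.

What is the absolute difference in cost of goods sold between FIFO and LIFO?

FIFO COGS: 223 @ $17 + 152 @ $15 + 29 @ $14 = $6,477
LIFO COGS: 272 @ $17 + 132 @ $14 = $6,472
Difference = |$6,477 − $6,472| = $5

$5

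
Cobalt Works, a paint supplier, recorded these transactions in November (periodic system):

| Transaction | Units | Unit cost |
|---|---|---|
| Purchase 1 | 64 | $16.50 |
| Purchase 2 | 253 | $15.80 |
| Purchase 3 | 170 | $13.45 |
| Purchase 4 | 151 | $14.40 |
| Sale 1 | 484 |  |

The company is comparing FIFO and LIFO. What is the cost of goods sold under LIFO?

COGS = $7,036.30

FIFO COGS: 64 @ $16.50 + 253 @ $15.80 + 167 @ $13.45 = $7,299.55
LIFO COGS: 151 @ $14.40 + 170 @ $13.45 + 163 @ $15.80 = $7,036.30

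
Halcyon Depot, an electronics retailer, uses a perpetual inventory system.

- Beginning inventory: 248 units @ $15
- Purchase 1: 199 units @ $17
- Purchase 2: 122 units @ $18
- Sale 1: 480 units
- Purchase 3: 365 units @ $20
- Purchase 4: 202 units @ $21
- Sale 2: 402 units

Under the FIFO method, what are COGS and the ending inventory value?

Sale 1 (480) [FIFO — oldest first]: 248 @ $15 + 199 @ $17 + 33 @ $18 = $7,697
Sale 2 (402) [FIFO — oldest first]: 89 @ $18 + 313 @ $20 = $7,862
Total COGS = $7,697 + $7,862 = $15,559
Ending inventory: 52 @ $20 + 202 @ $21 = $5,282

COGS = $15,559; ending inventory = $5,282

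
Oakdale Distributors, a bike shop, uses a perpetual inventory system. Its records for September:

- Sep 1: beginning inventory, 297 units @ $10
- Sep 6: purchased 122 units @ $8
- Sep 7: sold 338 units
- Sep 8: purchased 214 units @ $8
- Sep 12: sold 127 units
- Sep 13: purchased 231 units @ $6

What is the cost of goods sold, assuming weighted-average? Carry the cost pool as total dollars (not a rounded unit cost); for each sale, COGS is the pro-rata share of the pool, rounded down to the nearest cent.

COGS = $4,248.59

After Sep 1: 297 on hand, pool $2,970.00 (≈ $10.0000 each)
After Sep 6: 419 on hand, pool $3,946.00 (≈ $9.4177 each)
Sep 7, sell 338: 338/419 × $3,946.00 → $3,183.16
After Sep 8: 295 on hand, pool $2,474.84 (≈ $8.3893 each)
Sep 12, sell 127: 127/295 × $2,474.84 → $1,065.43
After Sep 13: 399 on hand, pool $2,795.41 (≈ $7.0060 each)
Total COGS = $3,183.16 + $1,065.43 = $4,248.59
Ending inventory (cost pool remaining) = $2,795.41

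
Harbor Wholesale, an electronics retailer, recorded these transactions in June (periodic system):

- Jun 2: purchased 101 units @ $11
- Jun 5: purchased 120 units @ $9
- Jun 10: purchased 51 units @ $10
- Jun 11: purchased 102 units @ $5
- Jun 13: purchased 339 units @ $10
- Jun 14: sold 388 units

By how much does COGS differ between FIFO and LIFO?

$284

FIFO COGS: 101 @ $11 + 120 @ $9 + 51 @ $10 + 102 @ $5 + 14 @ $10 = $3,351
LIFO COGS: 339 @ $10 + 49 @ $5 = $3,635
Difference = |$3,351 − $3,635| = $284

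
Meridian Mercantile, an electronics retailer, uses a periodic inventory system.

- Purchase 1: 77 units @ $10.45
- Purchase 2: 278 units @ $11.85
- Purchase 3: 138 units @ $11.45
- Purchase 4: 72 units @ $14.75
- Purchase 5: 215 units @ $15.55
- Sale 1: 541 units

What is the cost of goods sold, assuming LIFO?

COGS = $7,359.95

Sale 1 (541) [LIFO — newest first]: 215 @ $15.55 + 72 @ $14.75 + 138 @ $11.45 + 116 @ $11.85 = $7,359.95
Ending inventory: 77 @ $10.45 + 162 @ $11.85 = $2,724.35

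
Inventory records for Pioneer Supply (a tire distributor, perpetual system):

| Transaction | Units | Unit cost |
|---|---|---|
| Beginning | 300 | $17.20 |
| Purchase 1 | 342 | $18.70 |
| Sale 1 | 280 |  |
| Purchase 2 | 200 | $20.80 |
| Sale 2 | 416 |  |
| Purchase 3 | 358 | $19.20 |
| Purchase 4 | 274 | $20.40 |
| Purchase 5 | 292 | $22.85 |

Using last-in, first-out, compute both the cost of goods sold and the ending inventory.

COGS = $13,204.20; ending inventory = $21,646.60

Sale 1 (280) [LIFO — newest first]: 280 @ $18.70 = $5,236.00
Sale 2 (416) [LIFO — newest first]: 200 @ $20.80 + 62 @ $18.70 + 154 @ $17.20 = $7,968.20
Total COGS = $5,236.00 + $7,968.20 = $13,204.20
Ending inventory: 146 @ $17.20 + 358 @ $19.20 + 274 @ $20.40 + 292 @ $22.85 = $21,646.60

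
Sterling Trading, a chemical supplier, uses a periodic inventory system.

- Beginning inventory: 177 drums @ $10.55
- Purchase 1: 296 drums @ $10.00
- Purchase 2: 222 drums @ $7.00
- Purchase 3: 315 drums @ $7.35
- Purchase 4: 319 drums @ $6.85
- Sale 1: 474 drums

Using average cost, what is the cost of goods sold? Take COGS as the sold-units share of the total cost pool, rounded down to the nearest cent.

COGS = $3,881.07

Sale 1, sell 474: 474/1329 × $10,881.75 → $3,881.07
Ending inventory (cost pool remaining) = $7,000.68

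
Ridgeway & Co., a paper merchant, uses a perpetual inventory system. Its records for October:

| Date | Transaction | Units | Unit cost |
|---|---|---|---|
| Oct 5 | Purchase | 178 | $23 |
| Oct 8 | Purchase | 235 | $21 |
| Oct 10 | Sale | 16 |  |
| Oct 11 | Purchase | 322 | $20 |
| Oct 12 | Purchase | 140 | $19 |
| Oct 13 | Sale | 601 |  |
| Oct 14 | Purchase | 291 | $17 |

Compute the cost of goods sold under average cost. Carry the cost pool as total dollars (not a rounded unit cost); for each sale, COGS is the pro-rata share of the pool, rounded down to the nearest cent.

COGS = $12,789.02

After Oct 5: 178 on hand, pool $4,094.00 (≈ $23.0000 each)
After Oct 8: 413 on hand, pool $9,029.00 (≈ $21.8620 each)
Oct 10, sell 16: 16/413 × $9,029.00 → $349.79
After Oct 11: 719 on hand, pool $15,119.21 (≈ $21.0281 each)
After Oct 12: 859 on hand, pool $17,779.21 (≈ $20.6976 each)
Oct 13, sell 601: 601/859 × $17,779.21 → $12,439.23
After Oct 14: 549 on hand, pool $10,286.98 (≈ $18.7377 each)
Total COGS = $349.79 + $12,439.23 = $12,789.02
Ending inventory (cost pool remaining) = $10,286.98
Check: goods available $23,076.00 = COGS $12,789.02 + ending $10,286.98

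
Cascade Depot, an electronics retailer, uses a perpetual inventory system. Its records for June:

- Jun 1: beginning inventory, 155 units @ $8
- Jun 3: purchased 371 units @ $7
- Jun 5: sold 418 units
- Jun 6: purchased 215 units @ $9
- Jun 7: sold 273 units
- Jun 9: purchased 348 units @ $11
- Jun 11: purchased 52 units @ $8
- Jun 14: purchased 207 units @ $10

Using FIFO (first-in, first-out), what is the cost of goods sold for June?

COGS = $5,322

Jun 5, 418 sold [FIFO — oldest first]: 155 @ $8 + 263 @ $7 = $3,081
Jun 7, 273 sold [FIFO — oldest first]: 108 @ $7 + 165 @ $9 = $2,241
Total COGS = $3,081 + $2,241 = $5,322
Ending inventory: 50 @ $9 + 348 @ $11 + 52 @ $8 + 207 @ $10 = $6,764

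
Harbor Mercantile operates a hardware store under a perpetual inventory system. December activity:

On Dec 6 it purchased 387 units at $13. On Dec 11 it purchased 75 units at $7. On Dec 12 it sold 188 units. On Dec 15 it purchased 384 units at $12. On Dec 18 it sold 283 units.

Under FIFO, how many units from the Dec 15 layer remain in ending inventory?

Dec 12, 188 sold [FIFO — oldest first]: 188 @ $13 = $2,444
Dec 18, 283 sold [FIFO — oldest first]: 199 @ $13 + 75 @ $7 + 9 @ $12 = $3,220
Total COGS = $2,444 + $3,220 = $5,664
Ending inventory: 375 @ $12 = $4,500
Check: goods available $10,164 = COGS $5,664 + ending $4,500

375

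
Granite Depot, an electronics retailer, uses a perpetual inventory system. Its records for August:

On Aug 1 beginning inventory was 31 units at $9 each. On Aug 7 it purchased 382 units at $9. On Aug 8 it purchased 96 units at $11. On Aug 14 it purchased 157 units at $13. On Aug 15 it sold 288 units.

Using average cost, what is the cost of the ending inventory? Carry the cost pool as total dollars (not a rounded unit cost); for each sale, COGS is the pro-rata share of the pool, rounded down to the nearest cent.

After Aug 1: 31 on hand, pool $279.00 (≈ $9.0000 each)
After Aug 7: 413 on hand, pool $3,717.00 (≈ $9.0000 each)
After Aug 8: 509 on hand, pool $4,773.00 (≈ $9.3772 each)
After Aug 14: 666 on hand, pool $6,814.00 (≈ $10.2312 each)
Aug 15, sell 288: 288/666 × $6,814.00 → $2,946.59
Ending inventory (cost pool remaining) = $3,867.41

Ending inventory = $3,867.41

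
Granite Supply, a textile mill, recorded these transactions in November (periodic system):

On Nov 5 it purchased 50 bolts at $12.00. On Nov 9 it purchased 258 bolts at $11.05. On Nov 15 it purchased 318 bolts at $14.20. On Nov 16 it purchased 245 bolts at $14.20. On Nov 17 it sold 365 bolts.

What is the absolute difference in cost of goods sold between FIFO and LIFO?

$922.70

FIFO COGS: 50 @ $12.00 + 258 @ $11.05 + 57 @ $14.20 = $4,260.30
LIFO COGS: 245 @ $14.20 + 120 @ $14.20 = $5,183.00
Difference = |$4,260.30 − $5,183.00| = $922.70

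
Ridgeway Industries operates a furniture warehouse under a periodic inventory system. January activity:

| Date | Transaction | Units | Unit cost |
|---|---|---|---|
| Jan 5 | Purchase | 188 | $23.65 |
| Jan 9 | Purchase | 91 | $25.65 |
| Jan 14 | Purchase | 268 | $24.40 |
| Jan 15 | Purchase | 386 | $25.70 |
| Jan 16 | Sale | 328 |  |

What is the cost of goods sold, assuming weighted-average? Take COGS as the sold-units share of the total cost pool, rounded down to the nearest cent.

Jan 16, sell 328: 328/933 × $23,239.75 → $8,170.03
Ending inventory (cost pool remaining) = $15,069.72
Check: goods available $23,239.75 = COGS $8,170.03 + ending $15,069.72

COGS = $8,170.03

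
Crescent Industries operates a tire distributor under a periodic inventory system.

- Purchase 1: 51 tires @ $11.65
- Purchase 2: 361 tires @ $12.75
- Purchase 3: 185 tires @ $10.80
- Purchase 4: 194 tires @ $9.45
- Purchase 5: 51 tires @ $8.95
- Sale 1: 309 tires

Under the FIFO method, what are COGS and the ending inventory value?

COGS = $3,883.65; ending inventory = $5,601.00

Sale 1 (309) [FIFO — oldest first]: 51 @ $11.65 + 258 @ $12.75 = $3,883.65
Ending inventory: 103 @ $12.75 + 185 @ $10.80 + 194 @ $9.45 + 51 @ $8.95 = $5,601.00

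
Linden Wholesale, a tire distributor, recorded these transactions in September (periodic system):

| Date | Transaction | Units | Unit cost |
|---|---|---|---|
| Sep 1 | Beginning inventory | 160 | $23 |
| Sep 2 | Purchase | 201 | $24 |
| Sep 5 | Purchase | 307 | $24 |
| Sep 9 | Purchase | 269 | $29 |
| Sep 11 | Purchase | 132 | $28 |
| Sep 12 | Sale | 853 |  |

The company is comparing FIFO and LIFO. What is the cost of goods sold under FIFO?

FIFO COGS: 160 @ $23 + 201 @ $24 + 307 @ $24 + 185 @ $29 = $21,237
LIFO COGS: 132 @ $28 + 269 @ $29 + 307 @ $24 + 145 @ $24 = $22,345

COGS = $21,237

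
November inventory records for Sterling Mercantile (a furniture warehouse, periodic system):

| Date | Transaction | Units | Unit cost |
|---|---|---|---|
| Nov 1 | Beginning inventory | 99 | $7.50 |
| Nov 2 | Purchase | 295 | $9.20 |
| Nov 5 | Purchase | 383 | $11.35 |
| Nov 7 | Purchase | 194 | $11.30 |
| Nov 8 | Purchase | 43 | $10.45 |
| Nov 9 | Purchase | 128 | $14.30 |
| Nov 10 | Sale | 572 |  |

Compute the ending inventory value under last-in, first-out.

Ending inventory = $5,454.10

Nov 10, 572 sold [LIFO — newest first]: 128 @ $14.30 + 43 @ $10.45 + 194 @ $11.30 + 207 @ $11.35 = $6,821.40
Ending inventory: 99 @ $7.50 + 295 @ $9.20 + 176 @ $11.35 = $5,454.10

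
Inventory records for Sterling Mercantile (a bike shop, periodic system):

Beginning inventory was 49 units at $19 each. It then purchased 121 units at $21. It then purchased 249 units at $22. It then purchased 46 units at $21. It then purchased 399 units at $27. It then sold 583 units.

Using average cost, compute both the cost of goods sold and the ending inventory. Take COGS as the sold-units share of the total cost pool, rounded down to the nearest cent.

Sale 1, sell 583: 583/864 × $20,689.00 → $13,960.28
Ending inventory (cost pool remaining) = $6,728.72
Check: goods available $20,689.00 = COGS $13,960.28 + ending $6,728.72

COGS = $13,960.28; ending inventory = $6,728.72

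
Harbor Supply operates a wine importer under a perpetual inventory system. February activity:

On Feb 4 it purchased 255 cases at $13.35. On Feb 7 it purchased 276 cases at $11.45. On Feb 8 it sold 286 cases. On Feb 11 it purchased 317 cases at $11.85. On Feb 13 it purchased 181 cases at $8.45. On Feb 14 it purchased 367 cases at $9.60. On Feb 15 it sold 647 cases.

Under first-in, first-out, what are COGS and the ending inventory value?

COGS = $11,039.15; ending inventory = $4,334.40

Feb 8, 286 sold [FIFO — oldest first]: 255 @ $13.35 + 31 @ $11.45 = $3,759.20
Feb 15, 647 sold [FIFO — oldest first]: 245 @ $11.45 + 317 @ $11.85 + 85 @ $8.45 = $7,279.95
Total COGS = $3,759.20 + $7,279.95 = $11,039.15
Ending inventory: 96 @ $8.45 + 367 @ $9.60 = $4,334.40
Check: goods available $15,373.55 = COGS $11,039.15 + ending $4,334.40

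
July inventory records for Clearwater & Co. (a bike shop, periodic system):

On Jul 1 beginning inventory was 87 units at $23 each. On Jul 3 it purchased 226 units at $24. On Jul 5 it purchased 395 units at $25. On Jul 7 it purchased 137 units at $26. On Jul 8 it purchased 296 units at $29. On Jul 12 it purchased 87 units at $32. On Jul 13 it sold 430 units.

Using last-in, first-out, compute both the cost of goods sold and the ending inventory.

COGS = $12,590; ending inventory = $19,640

Jul 13, 430 sold [LIFO — newest first]: 87 @ $32 + 296 @ $29 + 47 @ $26 = $12,590
Ending inventory: 87 @ $23 + 226 @ $24 + 395 @ $25 + 90 @ $26 = $19,640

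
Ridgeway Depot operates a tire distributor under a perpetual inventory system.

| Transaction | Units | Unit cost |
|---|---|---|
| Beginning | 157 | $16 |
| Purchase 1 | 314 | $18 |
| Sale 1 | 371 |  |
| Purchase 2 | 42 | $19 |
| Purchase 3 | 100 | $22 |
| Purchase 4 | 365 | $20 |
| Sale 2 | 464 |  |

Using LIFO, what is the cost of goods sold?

COGS = $16,042

Sale 1 (371) [LIFO — newest first]: 314 @ $18 + 57 @ $16 = $6,564
Sale 2 (464) [LIFO — newest first]: 365 @ $20 + 99 @ $22 = $9,478
Total COGS = $6,564 + $9,478 = $16,042
Ending inventory: 100 @ $16 + 42 @ $19 + 1 @ $22 = $2,420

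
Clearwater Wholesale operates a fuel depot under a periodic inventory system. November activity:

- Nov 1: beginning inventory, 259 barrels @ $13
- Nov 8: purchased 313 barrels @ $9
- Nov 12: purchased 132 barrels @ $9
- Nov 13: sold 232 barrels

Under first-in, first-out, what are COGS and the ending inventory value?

COGS = $3,016; ending inventory = $4,356

Nov 13, 232 sold [FIFO — oldest first]: 232 @ $13 = $3,016
Ending inventory: 27 @ $13 + 313 @ $9 + 132 @ $9 = $4,356
Check: goods available $7,372 = COGS $3,016 + ending $4,356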